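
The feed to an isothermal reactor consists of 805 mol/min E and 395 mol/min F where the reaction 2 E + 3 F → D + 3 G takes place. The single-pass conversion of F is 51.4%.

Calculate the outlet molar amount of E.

F reacted = 0.514 × 395 = 203 mol/min; ν_F = −3, so ξ = 203/3 = 67.68 mol/min.
Outlet amounts (n = n₀ + ν ξ):
  E: 805 − 2(67.68) = 669.6
  F: 395 − 3(67.68) = 192
  D: 0 + 1(67.68) = 67.68
  G: 0 + 3(67.68) = 203

670 mol/min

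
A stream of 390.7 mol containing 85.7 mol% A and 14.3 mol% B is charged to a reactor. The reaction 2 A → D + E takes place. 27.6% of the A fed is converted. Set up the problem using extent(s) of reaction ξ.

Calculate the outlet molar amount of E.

46.2 mol

A reacted = 0.276 × 334.8 = 92.41 mol; ν_A = −2, so ξ = 92.41/2 = 46.21 mol.
Outlet amounts (n = n₀ + ν ξ):
  A: 334.8 − 2(46.21) = 242.4
  D: 0 + 1(46.21) = 46.21
  E: 0 + 1(46.21) = 46.21
  B: 55.87 (inert)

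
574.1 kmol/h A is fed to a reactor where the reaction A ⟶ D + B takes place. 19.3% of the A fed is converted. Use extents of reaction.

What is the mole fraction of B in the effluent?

0.162

A reacted = 0.193 × 574.1 = 110.8 kmol/h; ν_A = −1, so ξ = 110.8/1 = 110.8 kmol/h.
Outlet amounts (n = n₀ + ν ξ):
  A: 574.1 − 1(110.8) = 463.3
  D: 0 + 1(110.8) = 110.8
  B: 0 + 1(110.8) = 110.8
Total out = 684.9 kmol/h; y_B = 110.8 / 684.9 = 0.1618.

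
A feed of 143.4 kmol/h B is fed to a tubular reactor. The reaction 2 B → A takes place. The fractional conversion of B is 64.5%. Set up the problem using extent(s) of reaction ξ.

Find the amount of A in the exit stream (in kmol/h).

46.2 kmol/h

B reacted = 0.645 × 143.4 = 92.49 kmol/h; ν_B = −2, so ξ = 92.49/2 = 46.25 kmol/h.
Outlet amounts (n = n₀ + ν ξ):
  B: 143.4 − 2(46.25) = 50.91
  A: 0 + 1(46.25) = 46.25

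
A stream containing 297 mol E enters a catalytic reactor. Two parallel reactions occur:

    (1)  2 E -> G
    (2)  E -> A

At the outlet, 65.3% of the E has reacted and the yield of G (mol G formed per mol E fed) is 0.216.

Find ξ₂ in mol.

ξ₂ = 65.6 mol

Yield of G: 1ξ₁ / 297 = 0.216 → ξ₁ = 64.15 mol.
Conversion of E: 2ξ₁ + 1ξ₂ = 0.653 × 297 = 193.9 → ξ₂ = 65.64 mol.
Outlet amounts (n = n₀ + Σ ν·ξ):
  E: 297 − 2(64.15) − 1(65.64) = 103.1
  G: 0 + 1(64.15) = 64.15
  A: 0 + 1(65.64) = 65.64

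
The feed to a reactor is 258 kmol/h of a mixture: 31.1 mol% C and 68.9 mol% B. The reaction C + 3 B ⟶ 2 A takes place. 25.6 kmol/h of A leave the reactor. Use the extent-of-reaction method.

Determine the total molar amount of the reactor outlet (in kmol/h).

For A: n = n₀ + 2ξ → 25.6 = 0 + 2ξ, giving ξ = 12.8 kmol/h.
Outlet amounts (n = n₀ + ν ξ):
  C: 80.24 − 1(12.8) = 67.44
  B: 177.8 − 3(12.8) = 139.4
  A: 0 + 2(12.8) = 25.6
Total out = 67.44 + 139.4 + 25.6 = 232.4 kmol/h.

232 kmol/h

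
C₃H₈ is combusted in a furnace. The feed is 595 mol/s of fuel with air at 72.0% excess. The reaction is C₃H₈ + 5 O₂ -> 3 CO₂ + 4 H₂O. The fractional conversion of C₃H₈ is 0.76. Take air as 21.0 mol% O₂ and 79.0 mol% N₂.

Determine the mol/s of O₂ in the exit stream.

Stoichiometric O₂ = 5 × 595 = 2975 mol/s; O₂ fed = 2975 × 1.720 = 5117 mol/s.
N₂ fed = 5117 × 79/21 = 19250 mol/s.
Fuel reacted = 0.76 × 595 → ξ = 452.2 mol/s.
Outlet (n = n₀ + ν ξ):
  C₃H₈: 595 − 1(452.2) = 142.8
  O₂: 5117 − 5(452.2) = 2856
  N₂: 19250 (inert)
  CO₂: 0 + 3(452.2) = 1357
  H₂O: 0 + 4(452.2) = 1809

2860 mol/s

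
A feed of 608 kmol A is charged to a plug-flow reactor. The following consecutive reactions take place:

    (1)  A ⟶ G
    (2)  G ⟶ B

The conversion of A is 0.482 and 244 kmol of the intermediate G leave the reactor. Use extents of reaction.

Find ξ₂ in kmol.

Conversion of A: A consumed = 1ξ₁ = 0.482 × 608 → ξ₁ = 293.1 kmol.
G balance: n_G = 0 + 1ξ₁ − 1ξ₂ = 244 → ξ₂ = (1·293.1 − 244)/1 = 49.06 kmol.
Outlet amounts (n = n₀ + Σ ν·ξ):
  A: 608 − 1(293.1) = 314.9
  G: 0 + 1(293.1) − 1(49.06) = 244
  B: 0 + 1(49.06) = 49.06

ξ₂ = 49.1 kmol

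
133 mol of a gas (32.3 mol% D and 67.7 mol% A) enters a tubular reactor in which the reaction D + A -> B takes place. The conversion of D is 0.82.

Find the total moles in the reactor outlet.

D reacted = 0.82 × 42.96 = 35.23 mol; ν_D = −1, so ξ = 35.23/1 = 35.23 mol.
Outlet amounts (n = n₀ + ν ξ):
  D: 42.96 − 1(35.23) = 7.733
  A: 90.04 − 1(35.23) = 54.81
  B: 0 + 1(35.23) = 35.23
Total out = 7.733 + 54.81 + 35.23 = 97.77 mol.

97.8 mol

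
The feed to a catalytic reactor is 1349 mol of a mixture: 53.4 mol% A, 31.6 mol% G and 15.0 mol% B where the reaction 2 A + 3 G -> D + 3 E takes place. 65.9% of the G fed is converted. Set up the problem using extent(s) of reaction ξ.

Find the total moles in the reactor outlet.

1260 mol

G reacted = 0.659 × 426.3 = 280.9 mol; ν_G = −3, so ξ = 280.9/3 = 93.64 mol.
Outlet amounts (n = n₀ + ν ξ):
  A: 720.4 − 2(93.64) = 533.1
  G: 426.3 − 3(93.64) = 145.4
  D: 0 + 1(93.64) = 93.64
  E: 0 + 3(93.64) = 280.9
  B: 202.3 (inert)
Total out = 533.1 + 145.4 + 93.64 + 280.9 + 202.3 = 1255 mol.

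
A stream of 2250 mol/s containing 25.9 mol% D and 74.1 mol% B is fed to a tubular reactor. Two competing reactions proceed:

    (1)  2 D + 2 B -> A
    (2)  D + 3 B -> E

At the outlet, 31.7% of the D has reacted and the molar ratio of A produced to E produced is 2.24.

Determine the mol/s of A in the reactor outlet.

75.5 mol/s

Conversion of D: D consumed = 0.317 × 582.8 = 184.7 mol/s = 2ξ₁ + 1ξ₂.
Selectivity: 1ξ₁ / (1ξ₂) = 2.24 → ξ₁ = 2.24 ξ₂.
Substitute: (2·2.24 + 1) ξ₂ = 184.7 → ξ₂ = 33.71 mol/s, ξ₁ = 75.51 mol/s.
Outlet amounts (n = n₀ + Σ ν·ξ):
  D: 582.8 − 2(75.51) − 1(33.71) = 398
  B: 1667 − 2(75.51) − 3(33.71) = 1415
  A: 0 + 1(75.51) = 75.51
  E: 0 + 1(33.71) = 33.71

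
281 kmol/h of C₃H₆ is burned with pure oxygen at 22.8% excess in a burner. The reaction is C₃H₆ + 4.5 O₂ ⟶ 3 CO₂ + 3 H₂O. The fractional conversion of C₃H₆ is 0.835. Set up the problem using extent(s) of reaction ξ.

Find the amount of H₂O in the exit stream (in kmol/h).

Stoichiometric O₂ = 4.5 × 281 = 1264 kmol/h; O₂ fed = 1264 × 1.228 = 1553 kmol/h.
Fuel reacted = 0.835 × 281 → ξ = 234.6 kmol/h.
Outlet (n = n₀ + ν ξ):
  C₃H₆: 281 − 1(234.6) = 46.37
  O₂: 1553 − 4.5(234.6) = 496.9
  CO₂: 0 + 3(234.6) = 703.9
  H₂O: 0 + 3(234.6) = 703.9

704 kmol/h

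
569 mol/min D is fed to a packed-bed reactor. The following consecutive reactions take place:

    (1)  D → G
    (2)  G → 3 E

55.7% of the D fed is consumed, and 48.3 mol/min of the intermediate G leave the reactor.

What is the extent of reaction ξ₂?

Conversion of D: D consumed = 1ξ₁ = 0.557 × 569 → ξ₁ = 316.9 mol/min.
G balance: n_G = 0 + 1ξ₁ − 1ξ₂ = 48.3 → ξ₂ = (1·316.9 − 48.3)/1 = 268.6 mol/min.
Outlet amounts (n = n₀ + Σ ν·ξ):
  D: 569 − 1(316.9) = 252.1
  G: 0 + 1(316.9) − 1(268.6) = 48.3
  E: 0 + 3(268.6) = 805.9

ξ₂ = 269 mol/min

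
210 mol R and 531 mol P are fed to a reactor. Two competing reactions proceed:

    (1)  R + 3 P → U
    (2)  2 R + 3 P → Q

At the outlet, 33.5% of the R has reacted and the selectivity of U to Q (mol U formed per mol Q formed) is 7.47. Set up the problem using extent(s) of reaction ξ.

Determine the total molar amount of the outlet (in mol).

545 mol

Conversion of R: R consumed = 0.335 × 210 = 70.35 mol = 1ξ₁ + 2ξ₂.
Selectivity: 1ξ₁ / (1ξ₂) = 7.47 → ξ₁ = 7.47 ξ₂.
Substitute: (1·7.47 + 2) ξ₂ = 70.35 → ξ₂ = 7.429 mol, ξ₁ = 55.49 mol.
Outlet amounts (n = n₀ + Σ ν·ξ):
  R: 210 − 1(55.49) − 2(7.429) = 139.6
  P: 531 − 3(55.49) − 3(7.429) = 342.2
  U: 0 + 1(55.49) = 55.49
  Q: 0 + 1(7.429) = 7.429
Total out = 139.6 + 342.2 + 55.49 + 7.429 = 544.8 mol.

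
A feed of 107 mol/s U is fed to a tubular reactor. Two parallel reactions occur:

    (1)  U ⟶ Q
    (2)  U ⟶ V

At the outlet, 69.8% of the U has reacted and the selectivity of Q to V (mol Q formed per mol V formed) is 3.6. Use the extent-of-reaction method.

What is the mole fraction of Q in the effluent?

0.546

Conversion of U: U consumed = 0.698 × 107 = 74.69 mol/s = 1ξ₁ + 1ξ₂.
Selectivity: 1ξ₁ / (1ξ₂) = 3.6 → ξ₁ = 3.6 ξ₂.
Substitute: (1·3.6 + 1) ξ₂ = 74.69 → ξ₂ = 16.24 mol/s, ξ₁ = 58.45 mol/s.
Outlet amounts (n = n₀ + Σ ν·ξ):
  U: 107 − 1(58.45) − 1(16.24) = 32.31
  Q: 0 + 1(58.45) = 58.45
  V: 0 + 1(16.24) = 16.24
Total out = 107 mol/s; y_Q = 58.45 / 107 = 0.5463.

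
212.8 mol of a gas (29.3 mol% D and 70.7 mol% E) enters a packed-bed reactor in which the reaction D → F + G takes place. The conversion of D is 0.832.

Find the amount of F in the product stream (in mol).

51.9 mol

D reacted = 0.832 × 62.35 = 51.88 mol; ν_D = −1, so ξ = 51.88/1 = 51.88 mol.
Outlet amounts (n = n₀ + ν ξ):
  D: 62.35 − 1(51.88) = 10.47
  F: 0 + 1(51.88) = 51.88
  G: 0 + 1(51.88) = 51.88
  E: 150.4 (inert)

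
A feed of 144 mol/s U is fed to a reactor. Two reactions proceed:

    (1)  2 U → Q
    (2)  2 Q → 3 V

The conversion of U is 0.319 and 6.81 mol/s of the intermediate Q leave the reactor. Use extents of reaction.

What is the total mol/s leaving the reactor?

Conversion of U: U consumed = 2ξ₁ = 0.319 × 144 → ξ₁ = 22.97 mol/s.
Q balance: n_Q = 0 + 1ξ₁ − 2ξ₂ = 6.81 → ξ₂ = (1·22.97 − 6.81)/2 = 8.079 mol/s.
Outlet amounts (n = n₀ + Σ ν·ξ):
  U: 144 − 2(22.97) = 98.06
  Q: 0 + 1(22.97) − 2(8.079) = 6.81
  V: 0 + 3(8.079) = 24.24
Total out = 98.06 + 6.81 + 24.24 = 129.1 mol/s.

129 mol/s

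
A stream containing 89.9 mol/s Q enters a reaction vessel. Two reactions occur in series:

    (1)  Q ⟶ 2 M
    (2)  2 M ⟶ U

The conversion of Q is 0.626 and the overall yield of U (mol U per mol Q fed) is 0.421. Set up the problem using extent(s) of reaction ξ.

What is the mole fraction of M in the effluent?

0.34

Conversion of Q: Q consumed = 1ξ₁ = 0.626 × 89.9 → ξ₁ = 56.28 mol/s.
Yield of U: 1ξ₂ / 89.9 = 0.421 → ξ₂ = 37.85 mol/s.
Outlet amounts (n = n₀ + Σ ν·ξ):
  Q: 89.9 − 1(56.28) = 33.62
  M: 0 + 2(56.28) − 2(37.85) = 36.86
  U: 0 + 1(37.85) = 37.85
Total out = 108.3 mol/s; y_M = 36.86 / 108.3 = 0.3402.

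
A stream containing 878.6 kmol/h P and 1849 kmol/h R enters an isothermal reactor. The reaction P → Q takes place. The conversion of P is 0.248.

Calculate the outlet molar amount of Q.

218 kmol/h

P reacted = 0.248 × 878.6 = 217.9 kmol/h; ν_P = −1, so ξ = 217.9/1 = 217.9 kmol/h.
Outlet amounts (n = n₀ + ν ξ):
  P: 878.6 − 1(217.9) = 660.7
  Q: 0 + 1(217.9) = 217.9
  R: 1849 (inert)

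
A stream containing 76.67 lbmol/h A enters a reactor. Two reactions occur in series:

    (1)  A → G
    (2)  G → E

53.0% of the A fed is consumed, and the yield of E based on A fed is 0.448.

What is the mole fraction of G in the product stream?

Conversion of A: A consumed = 1ξ₁ = 0.53 × 76.67 → ξ₁ = 40.64 lbmol/h.
Yield of E: 1ξ₂ / 76.67 = 0.448 → ξ₂ = 34.35 lbmol/h.
Outlet amounts (n = n₀ + Σ ν·ξ):
  A: 76.67 − 1(40.64) = 36.03
  G: 0 + 1(40.64) − 1(34.35) = 6.287
  E: 0 + 1(34.35) = 34.35
Total out = 76.67 lbmol/h; y_G = 6.287 / 76.67 = 0.082.

0.082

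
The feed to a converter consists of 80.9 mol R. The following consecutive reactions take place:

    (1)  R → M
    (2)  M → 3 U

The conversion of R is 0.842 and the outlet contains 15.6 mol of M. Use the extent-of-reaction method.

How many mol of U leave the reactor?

158 mol

Conversion of R: R consumed = 1ξ₁ = 0.842 × 80.9 → ξ₁ = 68.12 mol.
M balance: n_M = 0 + 1ξ₁ − 1ξ₂ = 15.6 → ξ₂ = (1·68.12 − 15.6)/1 = 52.52 mol.
Outlet amounts (n = n₀ + Σ ν·ξ):
  R: 80.9 − 1(68.12) = 12.78
  M: 0 + 1(68.12) − 1(52.52) = 15.6
  U: 0 + 3(52.52) = 157.6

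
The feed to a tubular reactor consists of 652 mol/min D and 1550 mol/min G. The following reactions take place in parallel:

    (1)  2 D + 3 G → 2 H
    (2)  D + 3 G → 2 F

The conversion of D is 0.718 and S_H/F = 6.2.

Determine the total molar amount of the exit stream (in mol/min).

Conversion of D: D consumed = 0.718 × 652 = 468.1 mol/min = 2ξ₁ + 1ξ₂.
Selectivity: 2ξ₁ / (2ξ₂) = 6.2 → ξ₁ = 6.2 ξ₂.
Substitute: (2·6.2 + 1) ξ₂ = 468.1 → ξ₂ = 34.94 mol/min, ξ₁ = 216.6 mol/min.
Outlet amounts (n = n₀ + Σ ν·ξ):
  D: 652 − 2(216.6) − 1(34.94) = 183.9
  G: 1550 − 3(216.6) − 3(34.94) = 795.4
  H: 0 + 2(216.6) = 433.2
  F: 0 + 2(34.94) = 69.87
Total out = 183.9 + 795.4 + 433.2 + 69.87 = 1482 mol/min.

1480 mol/min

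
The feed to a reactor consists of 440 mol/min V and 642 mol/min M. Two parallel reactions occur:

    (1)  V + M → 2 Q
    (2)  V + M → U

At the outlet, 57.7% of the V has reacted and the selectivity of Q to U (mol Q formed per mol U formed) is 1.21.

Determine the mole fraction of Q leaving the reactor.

0.207

Conversion of V: V consumed = 0.577 × 440 = 253.9 mol/min = 1ξ₁ + 1ξ₂.
Selectivity: 2ξ₁ / (1ξ₂) = 1.21 → ξ₁ = 0.605 ξ₂.
Substitute: (1·0.605 + 1) ξ₂ = 253.9 → ξ₂ = 158.2 mol/min, ξ₁ = 95.7 mol/min.
Outlet amounts (n = n₀ + Σ ν·ξ):
  V: 440 − 1(95.7) − 1(158.2) = 186.1
  M: 642 − 1(95.7) − 1(158.2) = 388.1
  Q: 0 + 2(95.7) = 191.4
  U: 0 + 1(158.2) = 158.2
Total out = 923.8 mol/min; y_Q = 191.4 / 923.8 = 0.2072.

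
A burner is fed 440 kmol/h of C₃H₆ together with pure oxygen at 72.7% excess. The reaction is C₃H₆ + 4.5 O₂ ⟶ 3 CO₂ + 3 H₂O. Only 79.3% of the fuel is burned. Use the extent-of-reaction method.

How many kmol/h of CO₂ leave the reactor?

1050 kmol/h

Stoichiometric O₂ = 4.5 × 440 = 1980 kmol/h; O₂ fed = 1980 × 1.727 = 3419 kmol/h.
Fuel reacted = 0.793 × 440 → ξ = 348.9 kmol/h.
Outlet (n = n₀ + ν ξ):
  C₃H₆: 440 − 1(348.9) = 91.08
  O₂: 3419 − 4.5(348.9) = 1849
  CO₂: 0 + 3(348.9) = 1047
  H₂O: 0 + 3(348.9) = 1047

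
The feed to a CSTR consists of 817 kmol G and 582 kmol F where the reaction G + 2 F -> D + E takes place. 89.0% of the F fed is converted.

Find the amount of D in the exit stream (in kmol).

F reacted = 0.89 × 582 = 518 kmol; ν_F = −2, so ξ = 518/2 = 259 kmol.
Outlet amounts (n = n₀ + ν ξ):
  G: 817 − 1(259) = 558
  F: 582 − 2(259) = 64.02
  D: 0 + 1(259) = 259
  E: 0 + 1(259) = 259

259 kmol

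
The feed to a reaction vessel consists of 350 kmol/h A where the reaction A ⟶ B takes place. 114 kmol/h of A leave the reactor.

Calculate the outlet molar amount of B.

For A: n = n₀ − 1ξ → 114 = 350 − 1ξ, giving ξ = 236 kmol/h.
Outlet amounts (n = n₀ + ν ξ):
  A: 350 − 1(236) = 114
  B: 0 + 1(236) = 236

236 kmol/h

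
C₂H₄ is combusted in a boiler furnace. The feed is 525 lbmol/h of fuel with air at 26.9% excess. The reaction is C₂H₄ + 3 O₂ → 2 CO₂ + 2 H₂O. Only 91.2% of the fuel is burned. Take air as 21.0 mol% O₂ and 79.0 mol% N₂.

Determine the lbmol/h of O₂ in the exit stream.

562 lbmol/h

Stoichiometric O₂ = 3 × 525 = 1575 lbmol/h; O₂ fed = 1575 × 1.269 = 1999 lbmol/h.
N₂ fed = 1999 × 79/21 = 7519 lbmol/h.
Fuel reacted = 0.912 × 525 → ξ = 478.8 lbmol/h.
Outlet (n = n₀ + ν ξ):
  C₂H₄: 525 − 1(478.8) = 46.2
  O₂: 1999 − 3(478.8) = 562.3
  N₂: 7519 (inert)
  CO₂: 0 + 2(478.8) = 957.6
  H₂O: 0 + 2(478.8) = 957.6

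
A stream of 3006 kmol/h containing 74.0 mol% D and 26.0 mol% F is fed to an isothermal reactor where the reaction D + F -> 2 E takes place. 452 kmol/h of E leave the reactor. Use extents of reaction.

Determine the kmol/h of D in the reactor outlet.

2000 kmol/h

For E: n = n₀ + 2ξ → 452 = 0 + 2ξ, giving ξ = 226 kmol/h.
Outlet amounts (n = n₀ + ν ξ):
  D: 2224 − 1(226) = 1998
  F: 781.6 − 1(226) = 555.6
  E: 0 + 2(226) = 452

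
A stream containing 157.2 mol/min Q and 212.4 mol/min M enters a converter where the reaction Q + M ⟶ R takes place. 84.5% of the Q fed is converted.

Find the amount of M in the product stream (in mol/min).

Q reacted = 0.845 × 157.2 = 132.8 mol/min; ν_Q = −1, so ξ = 132.8/1 = 132.8 mol/min.
Outlet amounts (n = n₀ + ν ξ):
  Q: 157.2 − 1(132.8) = 24.37
  M: 212.4 − 1(132.8) = 79.57
  R: 0 + 1(132.8) = 132.8

79.6 mol/min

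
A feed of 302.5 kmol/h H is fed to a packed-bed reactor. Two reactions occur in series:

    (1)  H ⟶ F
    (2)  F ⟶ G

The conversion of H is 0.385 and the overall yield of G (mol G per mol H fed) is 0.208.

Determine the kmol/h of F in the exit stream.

Conversion of H: H consumed = 1ξ₁ = 0.385 × 302.5 → ξ₁ = 116.5 kmol/h.
Yield of G: 1ξ₂ / 302.5 = 0.208 → ξ₂ = 62.92 kmol/h.
Outlet amounts (n = n₀ + Σ ν·ξ):
  H: 302.5 − 1(116.5) = 186
  F: 0 + 1(116.5) − 1(62.92) = 53.54
  G: 0 + 1(62.92) = 62.92

53.5 kmol/h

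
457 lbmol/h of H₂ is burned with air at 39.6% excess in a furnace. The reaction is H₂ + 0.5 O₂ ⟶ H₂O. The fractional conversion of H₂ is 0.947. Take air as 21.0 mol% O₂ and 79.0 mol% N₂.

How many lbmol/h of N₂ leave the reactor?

Stoichiometric O₂ = 0.5 × 457 = 228.5 lbmol/h; O₂ fed = 228.5 × 1.396 = 319 lbmol/h.
N₂ fed = 319 × 79/21 = 1200 lbmol/h.
Fuel reacted = 0.947 × 457 → ξ = 432.8 lbmol/h.
Outlet (n = n₀ + ν ξ):
  H₂: 457 − 1(432.8) = 24.22
  O₂: 319 − 0.5(432.8) = 102.6
  N₂: 1200 (inert)
  H₂O: 0 + 1(432.8) = 432.8

1200 lbmol/h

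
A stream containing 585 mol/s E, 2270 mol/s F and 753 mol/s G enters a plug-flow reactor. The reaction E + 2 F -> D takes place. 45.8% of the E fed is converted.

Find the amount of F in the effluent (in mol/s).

E reacted = 0.458 × 585 = 267.9 mol/s; ν_E = −1, so ξ = 267.9/1 = 267.9 mol/s.
Outlet amounts (n = n₀ + ν ξ):
  E: 585 − 1(267.9) = 317.1
  F: 2270 − 2(267.9) = 1734
  D: 0 + 1(267.9) = 267.9
  G: 753 (inert)

1730 mol/s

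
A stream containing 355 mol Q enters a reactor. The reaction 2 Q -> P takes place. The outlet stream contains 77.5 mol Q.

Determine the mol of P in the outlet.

For Q: n = n₀ − 2ξ → 77.5 = 355 − 2ξ, giving ξ = 138.8 mol.
Outlet amounts (n = n₀ + ν ξ):
  Q: 355 − 2(138.8) = 77.5
  P: 0 + 1(138.8) = 138.8

139 mol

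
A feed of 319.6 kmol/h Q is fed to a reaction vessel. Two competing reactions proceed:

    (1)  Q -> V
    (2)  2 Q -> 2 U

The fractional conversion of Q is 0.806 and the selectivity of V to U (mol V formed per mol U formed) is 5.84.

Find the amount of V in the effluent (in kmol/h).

220 kmol/h

Conversion of Q: Q consumed = 0.806 × 319.6 = 257.6 kmol/h = 1ξ₁ + 2ξ₂.
Selectivity: 1ξ₁ / (2ξ₂) = 5.84 → ξ₁ = 11.68 ξ₂.
Substitute: (1·11.68 + 2) ξ₂ = 257.6 → ξ₂ = 18.83 kmol/h, ξ₁ = 219.9 kmol/h.
Outlet amounts (n = n₀ + Σ ν·ξ):
  Q: 319.6 − 1(219.9) − 2(18.83) = 62
  V: 0 + 1(219.9) = 219.9
  U: 0 + 2(18.83) = 37.66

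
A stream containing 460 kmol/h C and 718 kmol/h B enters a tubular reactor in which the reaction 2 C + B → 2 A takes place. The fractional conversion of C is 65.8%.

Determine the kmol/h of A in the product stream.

C reacted = 0.658 × 460 = 302.7 kmol/h; ν_C = −2, so ξ = 302.7/2 = 151.3 kmol/h.
Outlet amounts (n = n₀ + ν ξ):
  C: 460 − 2(151.3) = 157.3
  B: 718 − 1(151.3) = 566.7
  A: 0 + 2(151.3) = 302.7

303 kmol/h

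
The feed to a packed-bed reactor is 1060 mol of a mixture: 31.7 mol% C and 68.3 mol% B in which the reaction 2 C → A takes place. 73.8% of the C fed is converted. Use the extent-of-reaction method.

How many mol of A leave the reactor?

C reacted = 0.738 × 336 = 248 mol; ν_C = −2, so ξ = 248/2 = 124 mol.
Outlet amounts (n = n₀ + ν ξ):
  C: 336 − 2(124) = 88.04
  A: 0 + 1(124) = 124
  B: 724 (inert)

124 mol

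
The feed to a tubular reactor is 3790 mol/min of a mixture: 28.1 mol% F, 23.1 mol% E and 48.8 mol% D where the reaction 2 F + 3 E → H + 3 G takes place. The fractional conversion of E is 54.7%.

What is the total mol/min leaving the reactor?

E reacted = 0.547 × 875.5 = 478.9 mol/min; ν_E = −3, so ξ = 478.9/3 = 159.6 mol/min.
Outlet amounts (n = n₀ + ν ξ):
  F: 1065 − 2(159.6) = 745.7
  E: 875.5 − 3(159.6) = 396.6
  H: 0 + 1(159.6) = 159.6
  G: 0 + 3(159.6) = 478.9
  D: 1850 (inert)
Total out = 745.7 + 396.6 + 159.6 + 478.9 + 1850 = 3630 mol/min.

3630 mol/min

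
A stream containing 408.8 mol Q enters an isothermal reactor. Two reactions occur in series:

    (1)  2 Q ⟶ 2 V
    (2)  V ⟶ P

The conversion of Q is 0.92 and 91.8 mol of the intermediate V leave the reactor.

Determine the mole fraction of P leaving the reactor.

Conversion of Q: Q consumed = 2ξ₁ = 0.92 × 408.8 → ξ₁ = 188 mol.
V balance: n_V = 0 + 2ξ₁ − 1ξ₂ = 91.8 → ξ₂ = (2·188 − 91.8)/1 = 284.3 mol.
Outlet amounts (n = n₀ + Σ ν·ξ):
  Q: 408.8 − 2(188) = 32.7
  V: 0 + 2(188) − 1(284.3) = 91.8
  P: 0 + 1(284.3) = 284.3
Total out = 408.8 mol; y_P = 284.3 / 408.8 = 0.6954.

0.695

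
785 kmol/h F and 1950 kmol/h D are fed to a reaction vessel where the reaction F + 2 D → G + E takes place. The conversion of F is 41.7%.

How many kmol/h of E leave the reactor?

F reacted = 0.417 × 785 = 327.3 kmol/h; ν_F = −1, so ξ = 327.3/1 = 327.3 kmol/h.
Outlet amounts (n = n₀ + ν ξ):
  F: 785 − 1(327.3) = 457.7
  D: 1950 − 2(327.3) = 1295
  G: 0 + 1(327.3) = 327.3
  E: 0 + 1(327.3) = 327.3

327 kmol/h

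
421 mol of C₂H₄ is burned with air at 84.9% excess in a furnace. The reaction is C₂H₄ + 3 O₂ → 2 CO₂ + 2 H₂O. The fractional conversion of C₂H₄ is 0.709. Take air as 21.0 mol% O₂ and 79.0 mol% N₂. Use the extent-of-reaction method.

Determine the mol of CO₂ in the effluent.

Stoichiometric O₂ = 3 × 421 = 1263 mol; O₂ fed = 1263 × 1.849 = 2335 mol.
N₂ fed = 2335 × 79/21 = 8785 mol.
Fuel reacted = 0.709 × 421 → ξ = 298.5 mol.
Outlet (n = n₀ + ν ξ):
  C₂H₄: 421 − 1(298.5) = 122.5
  O₂: 2335 − 3(298.5) = 1440
  N₂: 8785 (inert)
  CO₂: 0 + 2(298.5) = 597
  H₂O: 0 + 2(298.5) = 597

597 mol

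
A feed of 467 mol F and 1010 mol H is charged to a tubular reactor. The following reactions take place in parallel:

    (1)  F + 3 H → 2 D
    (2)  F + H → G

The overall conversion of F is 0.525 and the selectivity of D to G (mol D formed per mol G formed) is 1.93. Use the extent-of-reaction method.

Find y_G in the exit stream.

0.112

Conversion of F: F consumed = 0.525 × 467 = 245.2 mol = 1ξ₁ + 1ξ₂.
Selectivity: 2ξ₁ / (1ξ₂) = 1.93 → ξ₁ = 0.965 ξ₂.
Substitute: (1·0.965 + 1) ξ₂ = 245.2 → ξ₂ = 124.8 mol, ξ₁ = 120.4 mol.
Outlet amounts (n = n₀ + Σ ν·ξ):
  F: 467 − 1(120.4) − 1(124.8) = 221.8
  H: 1010 − 3(120.4) − 1(124.8) = 524
  D: 0 + 2(120.4) = 240.8
  G: 0 + 1(124.8) = 124.8
Total out = 1111 mol; y_G = 124.8 / 1111 = 0.1123.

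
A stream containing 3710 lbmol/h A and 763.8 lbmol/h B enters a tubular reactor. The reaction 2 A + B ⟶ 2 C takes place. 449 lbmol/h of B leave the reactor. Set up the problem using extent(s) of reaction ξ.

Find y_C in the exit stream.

For B: n = n₀ − 1ξ → 449 = 763.8 − 1ξ, giving ξ = 314.8 lbmol/h.
Outlet amounts (n = n₀ + ν ξ):
  A: 3710 − 2(314.8) = 3080
  B: 763.8 − 1(314.8) = 449
  C: 0 + 2(314.8) = 629.6
Total out = 4159 lbmol/h; y_C = 629.6 / 4159 = 0.1514.

0.151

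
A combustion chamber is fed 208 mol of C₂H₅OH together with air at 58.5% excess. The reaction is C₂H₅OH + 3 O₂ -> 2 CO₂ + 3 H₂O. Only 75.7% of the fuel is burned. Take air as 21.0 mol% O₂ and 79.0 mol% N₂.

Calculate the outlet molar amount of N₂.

Stoichiometric O₂ = 3 × 208 = 624 mol; O₂ fed = 624 × 1.585 = 989 mol.
N₂ fed = 989 × 79/21 = 3721 mol.
Fuel reacted = 0.757 × 208 → ξ = 157.5 mol.
Outlet (n = n₀ + ν ξ):
  C₂H₅OH: 208 − 1(157.5) = 50.54
  O₂: 989 − 3(157.5) = 516.7
  N₂: 3721 (inert)
  CO₂: 0 + 2(157.5) = 314.9
  H₂O: 0 + 3(157.5) = 472.4

3720 mol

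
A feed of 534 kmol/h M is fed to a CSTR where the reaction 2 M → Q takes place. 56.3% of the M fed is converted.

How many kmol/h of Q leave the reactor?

150 kmol/h

M reacted = 0.563 × 534 = 300.6 kmol/h; ν_M = −2, so ξ = 300.6/2 = 150.3 kmol/h.
Outlet amounts (n = n₀ + ν ξ):
  M: 534 − 2(150.3) = 233.4
  Q: 0 + 1(150.3) = 150.3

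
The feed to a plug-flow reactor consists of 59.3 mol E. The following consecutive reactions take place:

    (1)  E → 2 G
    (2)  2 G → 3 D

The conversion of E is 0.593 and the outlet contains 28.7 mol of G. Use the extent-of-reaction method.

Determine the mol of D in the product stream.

62.4 mol

Conversion of E: E consumed = 1ξ₁ = 0.593 × 59.3 → ξ₁ = 35.16 mol.
G balance: n_G = 0 + 2ξ₁ − 2ξ₂ = 28.7 → ξ₂ = (2·35.16 − 28.7)/2 = 20.81 mol.
Outlet amounts (n = n₀ + Σ ν·ξ):
  E: 59.3 − 1(35.16) = 24.14
  G: 0 + 2(35.16) − 2(20.81) = 28.7
  D: 0 + 3(20.81) = 62.44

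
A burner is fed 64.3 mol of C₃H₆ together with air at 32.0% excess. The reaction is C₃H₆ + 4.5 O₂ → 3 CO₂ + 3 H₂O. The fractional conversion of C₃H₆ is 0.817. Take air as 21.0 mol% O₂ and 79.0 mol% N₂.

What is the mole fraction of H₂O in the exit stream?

Stoichiometric O₂ = 4.5 × 64.3 = 289.3 mol; O₂ fed = 289.3 × 1.320 = 381.9 mol.
N₂ fed = 381.9 × 79/21 = 1437 mol.
Fuel reacted = 0.817 × 64.3 → ξ = 52.53 mol.
Outlet (n = n₀ + ν ξ):
  C₃H₆: 64.3 − 1(52.53) = 11.77
  O₂: 381.9 − 4.5(52.53) = 145.5
  N₂: 1437 (inert)
  CO₂: 0 + 3(52.53) = 157.6
  H₂O: 0 + 3(52.53) = 157.6
Total out = 1909 mol; y_H₂O = 157.6 / 1909 = 0.08254.

0.0825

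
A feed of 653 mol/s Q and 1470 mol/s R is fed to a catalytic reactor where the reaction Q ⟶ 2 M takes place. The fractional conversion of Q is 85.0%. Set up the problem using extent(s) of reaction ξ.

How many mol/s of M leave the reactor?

Q reacted = 0.85 × 653 = 555 mol/s; ν_Q = −1, so ξ = 555/1 = 555 mol/s.
Outlet amounts (n = n₀ + ν ξ):
  Q: 653 − 1(555) = 97.95
  M: 0 + 2(555) = 1110
  R: 1470 (inert)

1110 mol/s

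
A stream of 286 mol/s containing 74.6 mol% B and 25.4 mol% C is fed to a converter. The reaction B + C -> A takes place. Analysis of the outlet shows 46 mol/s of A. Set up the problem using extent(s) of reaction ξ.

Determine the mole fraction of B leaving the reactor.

0.697

For A: n = n₀ + 1ξ → 46 = 0 + 1ξ, giving ξ = 46 mol/s.
Outlet amounts (n = n₀ + ν ξ):
  B: 213.4 − 1(46) = 167.4
  C: 72.64 − 1(46) = 26.64
  A: 0 + 1(46) = 46
Total out = 240 mol/s; y_B = 167.4 / 240 = 0.6973.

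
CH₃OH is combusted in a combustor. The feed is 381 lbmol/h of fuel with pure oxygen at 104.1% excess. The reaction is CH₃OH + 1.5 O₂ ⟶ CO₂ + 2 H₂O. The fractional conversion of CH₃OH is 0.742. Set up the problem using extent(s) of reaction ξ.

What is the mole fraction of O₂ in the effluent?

Stoichiometric O₂ = 1.5 × 381 = 571.5 lbmol/h; O₂ fed = 571.5 × 2.041 = 1166 lbmol/h.
Fuel reacted = 0.742 × 381 → ξ = 282.7 lbmol/h.
Outlet (n = n₀ + ν ξ):
  CH₃OH: 381 − 1(282.7) = 98.3
  O₂: 1166 − 1.5(282.7) = 742.4
  CO₂: 0 + 1(282.7) = 282.7
  H₂O: 0 + 2(282.7) = 565.4
Total out = 1689 lbmol/h; y_O₂ = 742.4 / 1689 = 0.4396.

0.44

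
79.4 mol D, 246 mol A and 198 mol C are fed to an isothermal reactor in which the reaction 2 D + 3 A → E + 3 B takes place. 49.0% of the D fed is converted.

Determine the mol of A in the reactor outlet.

188 mol

D reacted = 0.49 × 79.4 = 38.91 mol; ν_D = −2, so ξ = 38.91/2 = 19.45 mol.
Outlet amounts (n = n₀ + ν ξ):
  D: 79.4 − 2(19.45) = 40.49
  A: 246 − 3(19.45) = 187.6
  E: 0 + 1(19.45) = 19.45
  B: 0 + 3(19.45) = 58.36
  C: 198 (inert)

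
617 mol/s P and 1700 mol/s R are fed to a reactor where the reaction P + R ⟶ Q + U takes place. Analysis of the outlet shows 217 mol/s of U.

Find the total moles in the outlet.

For U: n = n₀ + 1ξ → 217 = 0 + 1ξ, giving ξ = 217 mol/s.
Outlet amounts (n = n₀ + ν ξ):
  P: 617 − 1(217) = 400
  R: 1700 − 1(217) = 1483
  Q: 0 + 1(217) = 217
  U: 0 + 1(217) = 217
Total out = 400 + 1483 + 217 + 217 = 2317 mol/s.

2320 mol/s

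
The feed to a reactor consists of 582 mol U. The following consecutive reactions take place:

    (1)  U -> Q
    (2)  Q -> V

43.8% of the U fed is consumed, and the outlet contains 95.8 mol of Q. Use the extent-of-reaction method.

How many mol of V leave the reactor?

Conversion of U: U consumed = 1ξ₁ = 0.438 × 582 → ξ₁ = 254.9 mol.
Q balance: n_Q = 0 + 1ξ₁ − 1ξ₂ = 95.8 → ξ₂ = (1·254.9 − 95.8)/1 = 159.1 mol.
Outlet amounts (n = n₀ + Σ ν·ξ):
  U: 582 − 1(254.9) = 327.1
  Q: 0 + 1(254.9) − 1(159.1) = 95.8
  V: 0 + 1(159.1) = 159.1

159 mol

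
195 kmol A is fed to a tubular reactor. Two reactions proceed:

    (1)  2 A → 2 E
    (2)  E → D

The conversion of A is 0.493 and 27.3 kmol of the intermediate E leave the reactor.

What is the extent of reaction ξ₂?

Conversion of A: A consumed = 2ξ₁ = 0.493 × 195 → ξ₁ = 48.07 kmol.
E balance: n_E = 0 + 2ξ₁ − 1ξ₂ = 27.3 → ξ₂ = (2·48.07 − 27.3)/1 = 68.84 kmol.
Outlet amounts (n = n₀ + Σ ν·ξ):
  A: 195 − 2(48.07) = 98.86
  E: 0 + 2(48.07) − 1(68.84) = 27.3
  D: 0 + 1(68.84) = 68.84

ξ₂ = 68.8 kmol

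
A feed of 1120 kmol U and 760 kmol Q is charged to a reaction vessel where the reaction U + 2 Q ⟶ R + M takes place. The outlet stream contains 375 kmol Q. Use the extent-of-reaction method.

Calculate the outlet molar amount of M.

For Q: n = n₀ − 2ξ → 375 = 760 − 2ξ, giving ξ = 192.5 kmol.
Outlet amounts (n = n₀ + ν ξ):
  U: 1120 − 1(192.5) = 927.5
  Q: 760 − 2(192.5) = 375
  R: 0 + 1(192.5) = 192.5
  M: 0 + 1(192.5) = 192.5

192 kmol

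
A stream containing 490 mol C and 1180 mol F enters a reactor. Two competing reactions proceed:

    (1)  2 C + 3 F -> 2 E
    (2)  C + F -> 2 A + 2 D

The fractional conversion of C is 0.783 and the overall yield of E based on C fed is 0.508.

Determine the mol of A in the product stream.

Yield of E: 2ξ₁ / 490 = 0.508 → ξ₁ = 124.5 mol.
Conversion of C: 2ξ₁ + 1ξ₂ = 0.783 × 490 = 383.7 → ξ₂ = 134.8 mol.
Outlet amounts (n = n₀ + Σ ν·ξ):
  C: 490 − 2(124.5) − 1(134.8) = 106.3
  F: 1180 − 3(124.5) − 1(134.8) = 671.9
  E: 0 + 2(124.5) = 248.9
  A: 0 + 2(134.8) = 269.5
  D: 0 + 2(134.8) = 269.5

270 mol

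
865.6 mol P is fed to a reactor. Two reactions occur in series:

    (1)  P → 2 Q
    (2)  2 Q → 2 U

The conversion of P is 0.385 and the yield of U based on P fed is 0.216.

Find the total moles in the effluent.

Conversion of P: P consumed = 1ξ₁ = 0.385 × 865.6 → ξ₁ = 333.3 mol.
Yield of U: 2ξ₂ / 865.6 = 0.216 → ξ₂ = 93.48 mol.
Outlet amounts (n = n₀ + Σ ν·ξ):
  P: 865.6 − 1(333.3) = 532.3
  Q: 0 + 2(333.3) − 2(93.48) = 479.5
  U: 0 + 2(93.48) = 187
Total out = 532.3 + 479.5 + 187 = 1199 mol.

1200 mol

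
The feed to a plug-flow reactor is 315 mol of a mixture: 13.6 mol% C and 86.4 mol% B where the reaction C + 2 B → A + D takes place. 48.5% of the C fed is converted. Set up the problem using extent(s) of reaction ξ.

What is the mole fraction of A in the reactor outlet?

C reacted = 0.485 × 42.84 = 20.78 mol; ν_C = −1, so ξ = 20.78/1 = 20.78 mol.
Outlet amounts (n = n₀ + ν ξ):
  C: 42.84 − 1(20.78) = 22.06
  B: 272.2 − 2(20.78) = 230.6
  A: 0 + 1(20.78) = 20.78
  D: 0 + 1(20.78) = 20.78
Total out = 294.2 mol; y_A = 20.78 / 294.2 = 0.07062.

0.0706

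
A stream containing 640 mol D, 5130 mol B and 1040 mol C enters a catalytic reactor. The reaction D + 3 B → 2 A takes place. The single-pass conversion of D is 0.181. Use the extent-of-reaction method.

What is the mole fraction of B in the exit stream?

D reacted = 0.181 × 640 = 115.8 mol; ν_D = −1, so ξ = 115.8/1 = 115.8 mol.
Outlet amounts (n = n₀ + ν ξ):
  D: 640 − 1(115.8) = 524.2
  B: 5130 − 3(115.8) = 4782
  A: 0 + 2(115.8) = 231.7
  C: 1040 (inert)
Total out = 6578 mol; y_B = 4782 / 6578 = 0.727.

0.727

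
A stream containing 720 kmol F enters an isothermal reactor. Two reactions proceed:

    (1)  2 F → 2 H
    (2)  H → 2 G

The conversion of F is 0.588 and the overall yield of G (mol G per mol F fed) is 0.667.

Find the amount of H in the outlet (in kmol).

183 kmol

Conversion of F: F consumed = 2ξ₁ = 0.588 × 720 → ξ₁ = 211.7 kmol.
Yield of G: 2ξ₂ / 720 = 0.667 → ξ₂ = 240.1 kmol.
Outlet amounts (n = n₀ + Σ ν·ξ):
  F: 720 − 2(211.7) = 296.6
  H: 0 + 2(211.7) − 1(240.1) = 183.2
  G: 0 + 2(240.1) = 480.2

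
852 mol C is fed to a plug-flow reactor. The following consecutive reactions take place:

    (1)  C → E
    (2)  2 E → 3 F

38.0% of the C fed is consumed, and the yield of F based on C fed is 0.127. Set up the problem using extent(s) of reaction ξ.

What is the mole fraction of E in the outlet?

0.283

Conversion of C: C consumed = 1ξ₁ = 0.38 × 852 → ξ₁ = 323.8 mol.
Yield of F: 3ξ₂ / 852 = 0.127 → ξ₂ = 36.07 mol.
Outlet amounts (n = n₀ + Σ ν·ξ):
  C: 852 − 1(323.8) = 528.2
  E: 0 + 1(323.8) − 2(36.07) = 251.6
  F: 0 + 3(36.07) = 108.2
Total out = 888.1 mol; y_E = 251.6 / 888.1 = 0.2833.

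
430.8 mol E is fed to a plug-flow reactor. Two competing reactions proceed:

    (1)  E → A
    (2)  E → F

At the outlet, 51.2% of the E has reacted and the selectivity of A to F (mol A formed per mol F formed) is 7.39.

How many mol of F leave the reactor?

26.3 mol

Conversion of E: E consumed = 0.512 × 430.8 = 220.6 mol = 1ξ₁ + 1ξ₂.
Selectivity: 1ξ₁ / (1ξ₂) = 7.39 → ξ₁ = 7.39 ξ₂.
Substitute: (1·7.39 + 1) ξ₂ = 220.6 → ξ₂ = 26.29 mol, ξ₁ = 194.3 mol.
Outlet amounts (n = n₀ + Σ ν·ξ):
  E: 430.8 − 1(194.3) − 1(26.29) = 210.2
  A: 0 + 1(194.3) = 194.3
  F: 0 + 1(26.29) = 26.29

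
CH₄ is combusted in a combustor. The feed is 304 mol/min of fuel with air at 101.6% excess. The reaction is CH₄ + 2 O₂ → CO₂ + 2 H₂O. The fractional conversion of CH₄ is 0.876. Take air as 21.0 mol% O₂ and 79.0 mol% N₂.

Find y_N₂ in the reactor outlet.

0.751

Stoichiometric O₂ = 2 × 304 = 608 mol/min; O₂ fed = 608 × 2.016 = 1226 mol/min.
N₂ fed = 1226 × 79/21 = 4611 mol/min.
Fuel reacted = 0.876 × 304 → ξ = 266.3 mol/min.
Outlet (n = n₀ + ν ξ):
  CH₄: 304 − 1(266.3) = 37.7
  O₂: 1226 − 2(266.3) = 693.1
  N₂: 4611 (inert)
  CO₂: 0 + 1(266.3) = 266.3
  H₂O: 0 + 2(266.3) = 532.6
Total out = 6141 mol/min; y_N₂ = 4611 / 6141 = 0.7509.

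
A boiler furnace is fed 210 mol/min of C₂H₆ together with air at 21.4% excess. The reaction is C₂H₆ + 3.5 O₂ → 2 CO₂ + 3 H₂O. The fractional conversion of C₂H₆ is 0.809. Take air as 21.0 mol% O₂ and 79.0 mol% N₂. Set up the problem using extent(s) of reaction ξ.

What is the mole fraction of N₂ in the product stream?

Stoichiometric O₂ = 3.5 × 210 = 735 mol/min; O₂ fed = 735 × 1.214 = 892.3 mol/min.
N₂ fed = 892.3 × 79/21 = 3357 mol/min.
Fuel reacted = 0.809 × 210 → ξ = 169.9 mol/min.
Outlet (n = n₀ + ν ξ):
  C₂H₆: 210 − 1(169.9) = 40.11
  O₂: 892.3 − 3.5(169.9) = 297.7
  N₂: 3357 (inert)
  CO₂: 0 + 2(169.9) = 339.8
  H₂O: 0 + 3(169.9) = 509.7
Total out = 4544 mol/min; y_N₂ = 3357 / 4544 = 0.7387.

0.739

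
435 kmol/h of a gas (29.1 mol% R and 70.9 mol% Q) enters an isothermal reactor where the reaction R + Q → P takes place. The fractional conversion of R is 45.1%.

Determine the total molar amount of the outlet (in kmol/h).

R reacted = 0.451 × 126.6 = 57.09 kmol/h; ν_R = −1, so ξ = 57.09/1 = 57.09 kmol/h.
Outlet amounts (n = n₀ + ν ξ):
  R: 126.6 − 1(57.09) = 69.5
  Q: 308.4 − 1(57.09) = 251.3
  P: 0 + 1(57.09) = 57.09
Total out = 69.5 + 251.3 + 57.09 = 377.9 kmol/h.

378 kmol/h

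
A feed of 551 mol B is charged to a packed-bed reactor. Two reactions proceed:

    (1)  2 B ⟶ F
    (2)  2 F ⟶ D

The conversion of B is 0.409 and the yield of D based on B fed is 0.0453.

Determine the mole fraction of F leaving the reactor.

Conversion of B: B consumed = 2ξ₁ = 0.409 × 551 → ξ₁ = 112.7 mol.
Yield of D: 1ξ₂ / 551 = 0.0453 → ξ₂ = 24.96 mol.
Outlet amounts (n = n₀ + Σ ν·ξ):
  B: 551 − 2(112.7) = 325.6
  F: 0 + 1(112.7) − 2(24.96) = 62.76
  D: 0 + 1(24.96) = 24.96
Total out = 413.4 mol; y_F = 62.76 / 413.4 = 0.1518.

0.152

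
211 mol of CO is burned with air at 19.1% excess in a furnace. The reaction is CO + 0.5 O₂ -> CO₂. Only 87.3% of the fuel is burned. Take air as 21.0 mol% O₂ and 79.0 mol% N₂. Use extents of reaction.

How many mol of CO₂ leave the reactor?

Stoichiometric O₂ = 0.5 × 211 = 105.5 mol; O₂ fed = 105.5 × 1.191 = 125.7 mol.
N₂ fed = 125.7 × 79/21 = 472.7 mol.
Fuel reacted = 0.873 × 211 → ξ = 184.2 mol.
Outlet (n = n₀ + ν ξ):
  CO: 211 − 1(184.2) = 26.8
  O₂: 125.7 − 0.5(184.2) = 33.55
  N₂: 472.7 (inert)
  CO₂: 0 + 1(184.2) = 184.2

184 mol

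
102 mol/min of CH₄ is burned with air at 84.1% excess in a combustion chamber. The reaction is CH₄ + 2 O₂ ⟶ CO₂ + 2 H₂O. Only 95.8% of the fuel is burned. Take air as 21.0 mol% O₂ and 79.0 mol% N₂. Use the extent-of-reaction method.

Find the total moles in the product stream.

Stoichiometric O₂ = 2 × 102 = 204 mol/min; O₂ fed = 204 × 1.841 = 375.6 mol/min.
N₂ fed = 375.6 × 79/21 = 1413 mol/min.
Fuel reacted = 0.958 × 102 → ξ = 97.72 mol/min.
Outlet (n = n₀ + ν ξ):
  CH₄: 102 − 1(97.72) = 4.284
  O₂: 375.6 − 2(97.72) = 180.1
  N₂: 1413 (inert)
  CO₂: 0 + 1(97.72) = 97.72
  H₂O: 0 + 2(97.72) = 195.4
Total out = 4.284 + 180.1 + 1413 + 97.72 + 195.4 = 1890 mol/min.

1890 mol/min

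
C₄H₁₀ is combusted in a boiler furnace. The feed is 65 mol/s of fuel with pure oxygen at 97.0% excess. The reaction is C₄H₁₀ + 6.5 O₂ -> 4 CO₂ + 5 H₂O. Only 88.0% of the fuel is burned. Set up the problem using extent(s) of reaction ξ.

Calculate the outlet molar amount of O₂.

461 mol/s

Stoichiometric O₂ = 6.5 × 65 = 422.5 mol/s; O₂ fed = 422.5 × 1.970 = 832.3 mol/s.
Fuel reacted = 0.88 × 65 → ξ = 57.2 mol/s.
Outlet (n = n₀ + ν ξ):
  C₄H₁₀: 65 − 1(57.2) = 7.8
  O₂: 832.3 − 6.5(57.2) = 460.5
  CO₂: 0 + 4(57.2) = 228.8
  H₂O: 0 + 5(57.2) = 286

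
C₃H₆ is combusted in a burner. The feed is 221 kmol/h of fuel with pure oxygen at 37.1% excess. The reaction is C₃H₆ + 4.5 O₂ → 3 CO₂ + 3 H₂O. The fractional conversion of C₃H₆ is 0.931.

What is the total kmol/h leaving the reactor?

Stoichiometric O₂ = 4.5 × 221 = 994.5 kmol/h; O₂ fed = 994.5 × 1.371 = 1363 kmol/h.
Fuel reacted = 0.931 × 221 → ξ = 205.8 kmol/h.
Outlet (n = n₀ + ν ξ):
  C₃H₆: 221 − 1(205.8) = 15.25
  O₂: 1363 − 4.5(205.8) = 437.6
  CO₂: 0 + 3(205.8) = 617.3
  H₂O: 0 + 3(205.8) = 617.3
Total out = 15.25 + 437.6 + 617.3 + 617.3 = 1687 kmol/h.

1690 kmol/h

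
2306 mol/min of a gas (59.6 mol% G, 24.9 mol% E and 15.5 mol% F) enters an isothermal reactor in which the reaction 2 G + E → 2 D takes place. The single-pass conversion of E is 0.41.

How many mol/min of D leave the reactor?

E reacted = 0.41 × 574.2 = 235.4 mol/min; ν_E = −1, so ξ = 235.4/1 = 235.4 mol/min.
Outlet amounts (n = n₀ + ν ξ):
  G: 1374 − 2(235.4) = 903.5
  E: 574.2 − 1(235.4) = 338.8
  D: 0 + 2(235.4) = 470.8
  F: 357.4 (inert)

471 mol/min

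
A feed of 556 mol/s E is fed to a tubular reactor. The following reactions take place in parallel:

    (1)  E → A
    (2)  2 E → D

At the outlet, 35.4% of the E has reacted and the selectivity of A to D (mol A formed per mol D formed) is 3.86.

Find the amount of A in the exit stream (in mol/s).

130 mol/s

Conversion of E: E consumed = 0.354 × 556 = 196.8 mol/s = 1ξ₁ + 2ξ₂.
Selectivity: 1ξ₁ / (1ξ₂) = 3.86 → ξ₁ = 3.86 ξ₂.
Substitute: (1·3.86 + 2) ξ₂ = 196.8 → ξ₂ = 33.59 mol/s, ξ₁ = 129.6 mol/s.
Outlet amounts (n = n₀ + Σ ν·ξ):
  E: 556 − 1(129.6) − 2(33.59) = 359.2
  A: 0 + 1(129.6) = 129.6
  D: 0 + 1(33.59) = 33.59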